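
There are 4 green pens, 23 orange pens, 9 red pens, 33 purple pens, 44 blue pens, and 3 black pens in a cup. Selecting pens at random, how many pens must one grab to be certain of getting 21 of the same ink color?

77

Treat the 6 ink colors as pigeonholes.
In the worst case we take at most 20 of each ink color, but all 4 green, all 9 red, and all 3 black (fewer than 20), giving 4 + 20 + 9 + 20 + 20 + 3 = 76.
One more pen then forces some ink color to 21, so 76 + 1 = 77.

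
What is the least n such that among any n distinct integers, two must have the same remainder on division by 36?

Two integers differ by a multiple of 36 exactly when they share a remainder mod 36.
There are 36 residue classes mod 36, so 36 integers can all lie in distinct classes.
One more integer must repeat a residue, giving a difference divisible by 36. So n = 36 + 1 = 37.

37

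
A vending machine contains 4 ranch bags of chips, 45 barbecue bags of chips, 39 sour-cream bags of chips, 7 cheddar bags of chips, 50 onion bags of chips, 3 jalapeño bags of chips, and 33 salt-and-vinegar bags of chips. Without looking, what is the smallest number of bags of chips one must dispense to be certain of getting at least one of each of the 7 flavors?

The hardest flavor to obtain is jalapeño: we could draw every other bag of chips first — 181 − 3 = 178 bags of chips — without a single jalapeño one.
The next draw must be jalapeño, so 178 + 1 = 179.

179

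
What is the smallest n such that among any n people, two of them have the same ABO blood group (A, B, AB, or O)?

5

There are 4 ABO blood groups acting as pigeonholes.
With 4 people we could place one in each, avoiding any repeat.
One more forces some class to hold 2, so 4 + 1 = 5.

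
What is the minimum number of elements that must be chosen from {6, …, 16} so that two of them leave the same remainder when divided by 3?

4

Use the pigeonhole principle on residue classes: group the integers by remainder mod 3; there are 3 residue classes, each nonempty in this range.
Choosing one from each class (3 integers) avoids any shared remainder.
One more choice must repeat a class, so two differ by a multiple of 3. Hence 3 + 1 = 4.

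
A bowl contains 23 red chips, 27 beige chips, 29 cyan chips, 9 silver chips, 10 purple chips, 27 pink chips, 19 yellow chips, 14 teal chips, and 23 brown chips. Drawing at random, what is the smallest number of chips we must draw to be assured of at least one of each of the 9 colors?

173

The hardest color to obtain is silver: we could draw every other chip first — 181 − 9 = 172 chips — without a single silver one.
The next draw must be silver, so 172 + 1 = 173.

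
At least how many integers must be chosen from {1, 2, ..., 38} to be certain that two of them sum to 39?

20

Partition {1, …, 38} into 19 pairs: {1,38}, {2,37}, …, {19,20}.
Choosing 19 integers — say the integers 1 through 19 — takes one from each pair and avoids the property.
Choosing 20 forces two into the same pair by pigeonhole, and those sum to 39. So 20.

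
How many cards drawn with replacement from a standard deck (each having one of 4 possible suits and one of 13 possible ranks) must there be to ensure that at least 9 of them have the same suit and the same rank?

417

There are 4 × 13 = 52 (suit, rank) combinations acting as pigeonholes.
With 52 × 8 = 416 cards drawn with replacement from a standard deck we could place exactly 8 in each, with no (suit, rank) pair reaching 9.
One more forces some (suit, rank) pair to hold 9, so 416 + 1 = 417.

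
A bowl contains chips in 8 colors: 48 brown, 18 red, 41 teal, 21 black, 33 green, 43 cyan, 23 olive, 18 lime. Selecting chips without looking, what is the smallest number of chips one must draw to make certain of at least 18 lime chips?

245

The worst case draws every non-lime chip first: 48 + 18 + 41 + 21 + 33 + 43 + 23 = 227.
The next 18 draws are then forced to be lime, giving 227 + 18 = 245.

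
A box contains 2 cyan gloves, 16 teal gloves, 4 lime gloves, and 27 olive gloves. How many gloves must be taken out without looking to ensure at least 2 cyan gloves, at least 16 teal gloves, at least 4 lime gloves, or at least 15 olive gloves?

The worst case stops just short of every target: 1 cyan, 15 teal, 3 lime, 14 olive — 1 + 15 + 3 + 14 = 33 gloves.
One more glove must push some color to its target, so 33 + 1 = 34.

34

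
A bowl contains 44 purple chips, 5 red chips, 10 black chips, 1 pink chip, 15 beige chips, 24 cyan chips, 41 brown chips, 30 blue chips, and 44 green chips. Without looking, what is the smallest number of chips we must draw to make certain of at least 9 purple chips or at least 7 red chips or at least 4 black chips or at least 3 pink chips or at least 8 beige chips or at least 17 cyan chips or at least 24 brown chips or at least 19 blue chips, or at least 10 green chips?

The worst case stops just short of every target: 8 purple, all 5 red, 3 black, all 1 pink, 7 beige, 16 cyan, 23 brown, 18 blue, 9 green — 8 + 5 + 3 + 1 + 7 + 16 + 23 + 18 + 9 = 90 chips.
One more chip must push some color to its target, so 90 + 1 = 91.

91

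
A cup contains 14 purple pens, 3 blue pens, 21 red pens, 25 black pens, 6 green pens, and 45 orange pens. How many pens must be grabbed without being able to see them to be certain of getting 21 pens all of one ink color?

84

In the worst case we take at most 20 of each ink color, but all 14 purple, all 3 blue, and all 6 green (fewer than 20), giving 14 + 3 + 20 + 20 + 6 + 20 = 83.
One more pen then forces some ink color to 21, so 83 + 1 = 84.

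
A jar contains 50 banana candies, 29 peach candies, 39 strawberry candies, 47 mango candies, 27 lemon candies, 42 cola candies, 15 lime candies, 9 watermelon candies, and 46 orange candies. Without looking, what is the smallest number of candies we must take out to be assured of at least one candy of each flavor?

296

The hardest flavor to obtain is watermelon: we could draw every other candy first — 304 − 9 = 295 candies — without a single watermelon one.
The next draw must be watermelon, so 295 + 1 = 296.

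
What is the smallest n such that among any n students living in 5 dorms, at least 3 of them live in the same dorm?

There are 5 dorms acting as pigeonholes.
With 5 × 2 = 10 students we could place exactly 2 in each, with no class reaching 3.
One more forces some class to hold 3, so 10 + 1 = 11.

11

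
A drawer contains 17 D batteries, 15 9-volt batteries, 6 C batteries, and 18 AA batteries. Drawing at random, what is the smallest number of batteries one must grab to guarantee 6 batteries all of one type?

The worst case takes 5 batteries of each type without reaching 6 of any: 4 × 5 = 20.
The next battery must bring some type to 6, so 20 + 1 = 21.

21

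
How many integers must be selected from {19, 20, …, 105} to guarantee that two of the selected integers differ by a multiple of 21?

22

Use the pigeonhole principle on residue classes: group the integers by remainder mod 21; there are 21 residue classes, each nonempty in this range.
Choosing one from each class (21 integers) avoids any shared remainder.
One more choice must repeat a class, so two differ by a multiple of 21. Hence 21 + 1 = 22.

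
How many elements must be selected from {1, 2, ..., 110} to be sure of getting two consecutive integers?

Partition {1, …, 110} into 55 pairs: {1,2}, {3,4}, …, {109,110}.
Choosing 55 integers — say the 55 even numbers 2, 4, …, 110 — takes one from each pair and avoids the property.
Choosing 56 forces two into the same pair by pigeonhole, and those are consecutive. So 56.

56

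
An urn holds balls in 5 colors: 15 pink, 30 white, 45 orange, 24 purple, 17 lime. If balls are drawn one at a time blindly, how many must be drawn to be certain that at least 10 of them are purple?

The worst case draws every non-purple ball first: 15 + 30 + 45 + 17 = 107.
The next 10 draws are then forced to be purple, giving 107 + 10 = 117.

117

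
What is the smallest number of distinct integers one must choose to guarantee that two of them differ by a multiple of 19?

20

Two integers differ by a multiple of 19 exactly when they share a remainder mod 19.
There are 19 residue classes mod 19, so 19 integers can all lie in distinct classes.
One more integer must repeat a residue, giving a difference divisible by 19. So n = 19 + 1 = 20.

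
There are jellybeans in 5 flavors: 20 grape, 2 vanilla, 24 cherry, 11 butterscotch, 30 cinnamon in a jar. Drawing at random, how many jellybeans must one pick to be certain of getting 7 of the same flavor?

27

Treat the 5 flavors as pigeonholes.
In the worst case we take at most 6 of each flavor, but all 2 vanilla (fewer than 6), giving 6 + 2 + 6 + 6 + 6 = 26.
One more jellybean then forces some flavor to 7, so 26 + 1 = 27.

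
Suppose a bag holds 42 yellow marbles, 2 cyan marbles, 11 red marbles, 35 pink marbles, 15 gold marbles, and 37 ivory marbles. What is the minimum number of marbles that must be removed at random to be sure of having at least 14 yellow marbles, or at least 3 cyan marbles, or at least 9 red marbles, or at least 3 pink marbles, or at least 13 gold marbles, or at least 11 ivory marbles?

48

The worst case stops just short of every target: 13 yellow, 2 cyan, 8 red, 2 pink, 12 gold, 10 ivory — 13 + 2 + 8 + 2 + 12 + 10 = 47 marbles.
One more marble must push some color to its target, so 47 + 1 = 48.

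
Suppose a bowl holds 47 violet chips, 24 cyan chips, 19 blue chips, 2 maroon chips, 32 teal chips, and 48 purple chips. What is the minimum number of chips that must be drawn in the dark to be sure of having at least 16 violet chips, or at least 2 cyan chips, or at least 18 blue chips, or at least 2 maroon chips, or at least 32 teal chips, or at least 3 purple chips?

68

The worst case stops just short of every target: 15 violet, 1 cyan, 17 blue, 1 maroon, 31 teal, 2 purple — 15 + 1 + 17 + 1 + 31 + 2 = 67 chips.
One more chip must push some color to its target, so 67 + 1 = 68.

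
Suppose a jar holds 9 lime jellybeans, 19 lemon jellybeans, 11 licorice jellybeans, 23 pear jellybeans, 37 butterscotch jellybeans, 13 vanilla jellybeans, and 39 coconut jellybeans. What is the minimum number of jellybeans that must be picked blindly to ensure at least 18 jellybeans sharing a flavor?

102

In the worst case we take at most 17 of each flavor, but all 9 lime, all 11 licorice, and all 13 vanilla (fewer than 17), giving 9 + 17 + 11 + 17 + 17 + 13 + 17 = 101.
One more jellybean then forces some flavor to 18, so 101 + 1 = 102.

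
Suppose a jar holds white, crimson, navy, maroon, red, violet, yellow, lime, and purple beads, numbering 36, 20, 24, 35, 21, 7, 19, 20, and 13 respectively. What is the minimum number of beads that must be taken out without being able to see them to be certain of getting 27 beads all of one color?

177

In the worst case we take at most 26 of each color, but all 20 crimson, all 24 navy, all 21 red, all 7 violet, all 19 yellow, all 20 lime, and all 13 purple (fewer than 26), giving 26 + 20 + 24 + 26 + 21 + 7 + 19 + 20 + 13 = 176.
One more bead then forces some color to 27, so 176 + 1 = 177.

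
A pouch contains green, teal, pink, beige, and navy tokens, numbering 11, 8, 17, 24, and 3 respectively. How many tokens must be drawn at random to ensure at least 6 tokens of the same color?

24

Treat the 5 colors as pigeonholes.
In the worst case we take at most 5 of each color, but all 3 navy (fewer than 5), giving 5 + 5 + 5 + 5 + 3 = 23.
One more token then forces some color to 6, so 23 + 1 = 24.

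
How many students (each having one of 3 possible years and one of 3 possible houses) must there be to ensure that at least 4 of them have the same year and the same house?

There are 3 × 3 = 9 (year, house) combinations acting as pigeonholes.
With 9 × 3 = 27 students we could place exactly 3 in each, with no (year, house) pair reaching 4.
One more forces some (year, house) pair to hold 4, so 27 + 1 = 28.

28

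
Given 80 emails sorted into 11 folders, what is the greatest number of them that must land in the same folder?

The 80 emails fall into 11 folders.
If each of the 11 folders held at most 7, the total would be at most 11 × 7 = 77 < 80, a contradiction.
So at least one holds ⌈80/11⌉ = 8.

8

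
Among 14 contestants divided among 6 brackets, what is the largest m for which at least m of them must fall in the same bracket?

The 14 contestants fall into 6 brackets.
If each of the 6 brackets held at most 2, the total would be at most 6 × 2 = 12 < 14, a contradiction.
So at least one holds ⌈14/6⌉ = 3.

3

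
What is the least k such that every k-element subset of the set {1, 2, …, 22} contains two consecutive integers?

12

Partition {1, …, 22} into 11 pairs: {1,2}, {3,4}, …, {21,22}.
Choosing 11 integers — say the 11 even numbers 2, 4, …, 22 — takes one from each pair and avoids the property.
Choosing 12 forces two into the same pair by pigeonhole, and those are consecutive. So 12.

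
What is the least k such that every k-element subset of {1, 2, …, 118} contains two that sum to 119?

Partition {1, …, 118} into 59 pairs: {1,118}, {2,117}, …, {59,60}.
Choosing 59 integers — say the integers 1 through 59 — takes one from each pair and avoids the property.
Choosing 60 forces two into the same pair by pigeonhole, and those sum to 119. So 60.

60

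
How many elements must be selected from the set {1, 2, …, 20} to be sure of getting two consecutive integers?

11

Partition {1, …, 20} into 10 pairs: {1,2}, {3,4}, …, {19,20}.
Choosing 10 integers — say the 10 even numbers 2, 4, …, 20 — takes one from each pair and avoids the property.
Choosing 11 forces two into the same pair by pigeonhole, and those are consecutive. So 11.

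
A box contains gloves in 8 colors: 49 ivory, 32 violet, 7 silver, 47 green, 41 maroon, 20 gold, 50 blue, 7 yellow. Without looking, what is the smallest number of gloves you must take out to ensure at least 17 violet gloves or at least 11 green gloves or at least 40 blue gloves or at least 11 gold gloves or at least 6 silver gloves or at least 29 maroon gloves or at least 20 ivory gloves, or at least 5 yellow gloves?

The worst case stops just short of every target: 19 ivory, 16 violet, 5 silver, 10 green, 28 maroon, 10 gold, 39 blue, 4 yellow — 19 + 16 + 5 + 10 + 28 + 10 + 39 + 4 = 131 gloves.
One more glove must push some color to its target, so 131 + 1 = 132.

132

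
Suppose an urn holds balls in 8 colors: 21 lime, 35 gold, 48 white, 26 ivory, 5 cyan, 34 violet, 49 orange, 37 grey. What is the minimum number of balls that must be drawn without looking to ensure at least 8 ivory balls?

To avoid ivory balls as long as possible, exhaust the other 7 colors first.
The worst case draws every non-ivory ball first: 21 + 35 + 48 + 5 + 34 + 49 + 37 = 229.
The next 8 draws are then forced to be ivory, giving 229 + 8 = 237.

237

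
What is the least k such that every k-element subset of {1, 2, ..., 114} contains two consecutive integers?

Partition {1, …, 114} into 57 pairs: {1,2}, {3,4}, …, {113,114}.
Choosing 57 integers — say the 57 even numbers 2, 4, …, 114 — takes one from each pair and avoids the property.
Choosing 58 forces two into the same pair by pigeonhole, and those are consecutive. So 58.

58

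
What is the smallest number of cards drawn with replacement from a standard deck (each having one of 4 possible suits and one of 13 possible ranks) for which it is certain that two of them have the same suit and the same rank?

53

There are 4 × 13 = 52 (suit, rank) combinations acting as pigeonholes.
With 52 cards drawn with replacement from a standard deck we could place one in each, avoiding any repeat.
One more forces some (suit, rank) pair to hold 2, so 52 + 1 = 53.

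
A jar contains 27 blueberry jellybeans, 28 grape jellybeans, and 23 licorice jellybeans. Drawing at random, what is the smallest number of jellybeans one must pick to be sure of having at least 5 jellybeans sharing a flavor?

13

Treat the 3 flavors as pigeonholes.
The worst case takes 4 jellybeans of each flavor without reaching 5 of any: 3 × 4 = 12.
The next jellybean must bring some flavor to 5, so 12 + 1 = 13.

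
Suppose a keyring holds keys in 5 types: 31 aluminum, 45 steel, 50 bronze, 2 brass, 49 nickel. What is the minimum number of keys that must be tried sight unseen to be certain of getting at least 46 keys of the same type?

169

In the worst case we take at most 45 of each type, but all 31 aluminum and all 2 brass (fewer than 45), giving 31 + 45 + 45 + 2 + 45 = 168.
One more key then forces some type to 46, so 168 + 1 = 169.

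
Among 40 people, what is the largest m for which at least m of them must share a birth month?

4

The 40 people fall into 12 months of the year.
If each of the 12 months of the year held at most 3, the total would be at most 12 × 3 = 36 < 40, a contradiction.
So at least one holds ⌈40/12⌉ = 4.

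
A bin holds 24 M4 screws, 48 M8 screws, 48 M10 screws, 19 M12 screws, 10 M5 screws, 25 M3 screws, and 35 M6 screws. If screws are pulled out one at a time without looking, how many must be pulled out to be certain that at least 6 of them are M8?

The worst case draws every non-M8 screw first: 24 + 48 + 19 + 10 + 25 + 35 = 161.
The next 6 draws are then forced to be M8, giving 161 + 6 = 167.

167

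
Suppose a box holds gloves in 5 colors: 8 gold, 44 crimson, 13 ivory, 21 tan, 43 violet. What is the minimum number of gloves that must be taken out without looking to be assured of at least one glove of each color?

The hardest color to obtain is gold: we could draw every other glove first — 129 − 8 = 121 gloves — without a single gold one.
The next draw must be gold, so 121 + 1 = 122.

122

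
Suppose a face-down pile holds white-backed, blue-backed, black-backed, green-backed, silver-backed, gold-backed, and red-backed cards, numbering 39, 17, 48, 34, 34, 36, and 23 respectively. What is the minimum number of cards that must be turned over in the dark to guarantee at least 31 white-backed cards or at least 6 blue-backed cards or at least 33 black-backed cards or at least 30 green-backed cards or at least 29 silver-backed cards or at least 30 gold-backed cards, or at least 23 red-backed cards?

176

The worst case stops just short of every target: 30 white-backed, 5 blue-backed, 32 black-backed, 29 green-backed, 28 silver-backed, 29 gold-backed, 22 red-backed — 30 + 5 + 32 + 29 + 28 + 29 + 22 = 175 cards.
One more card must push some back color to its target, so 175 + 1 = 176.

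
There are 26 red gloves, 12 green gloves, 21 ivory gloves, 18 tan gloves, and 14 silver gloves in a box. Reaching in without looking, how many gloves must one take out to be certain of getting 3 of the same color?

11

The worst case takes 2 gloves of each color without reaching 3 of any: 5 × 2 = 10.
The next glove must bring some color to 3, so 10 + 1 = 11.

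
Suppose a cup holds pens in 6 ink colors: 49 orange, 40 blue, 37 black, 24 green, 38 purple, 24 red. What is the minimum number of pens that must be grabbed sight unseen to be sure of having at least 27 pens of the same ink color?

Treat the 6 ink colors as pigeonholes.
In the worst case we take at most 26 of each ink color, but all 24 green and all 24 red (fewer than 26), giving 26 + 26 + 26 + 24 + 26 + 24 = 152.
One more pen then forces some ink color to 27, so 152 + 1 = 153.

153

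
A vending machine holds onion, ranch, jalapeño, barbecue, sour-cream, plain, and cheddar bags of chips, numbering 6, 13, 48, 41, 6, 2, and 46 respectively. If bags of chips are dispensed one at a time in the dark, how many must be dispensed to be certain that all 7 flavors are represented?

The hardest flavor to obtain is plain: we could draw every other bag of chips first — 162 − 2 = 160 bags of chips — without a single plain one.
The next draw must be plain, so 160 + 1 = 161.

161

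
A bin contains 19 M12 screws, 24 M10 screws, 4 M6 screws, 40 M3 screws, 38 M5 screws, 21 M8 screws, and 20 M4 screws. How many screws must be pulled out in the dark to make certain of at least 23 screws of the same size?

Treat the 7 sizes as pigeonholes.
In the worst case we take at most 22 of each size, but all 19 M12, all 4 M6, all 21 M8, and all 20 M4 (fewer than 22), giving 19 + 22 + 4 + 22 + 22 + 21 + 20 = 130.
One more screw then forces some size to 23, so 130 + 1 = 131.

131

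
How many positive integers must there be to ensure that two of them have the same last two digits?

101

There are 100 possible two-digit endings acting as pigeonholes.
With 100 positive integers we could place one in each, avoiding any repeat.
One more forces some class to hold 2, so 100 + 1 = 101.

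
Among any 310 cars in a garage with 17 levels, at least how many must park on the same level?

19

If each of the 17 levels held at most 18, the total would be at most 17 × 18 = 306 < 310, a contradiction.
So at least one holds ⌈310/17⌉ = 19.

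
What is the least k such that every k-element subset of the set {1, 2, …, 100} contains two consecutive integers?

Partition {1, …, 100} into 50 pairs: {1,2}, {3,4}, …, {99,100}.
Choosing 50 integers — say the 50 even numbers 2, 4, …, 100 — takes one from each pair and avoids the property.
Choosing 51 forces two into the same pair by pigeonhole, and those are consecutive. So 51.

51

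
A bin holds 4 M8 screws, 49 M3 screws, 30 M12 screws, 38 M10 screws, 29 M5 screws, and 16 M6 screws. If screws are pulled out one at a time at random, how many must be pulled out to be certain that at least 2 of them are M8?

The worst case draws every non-M8 screw first: 49 + 30 + 38 + 29 + 16 = 162.
The next 2 draws are then forced to be M8, giving 162 + 2 = 164.

164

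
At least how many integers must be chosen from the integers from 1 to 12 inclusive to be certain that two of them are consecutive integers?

7

Partition {1, …, 12} into 6 pairs: {1,2}, {3,4}, …, {11,12}.
Choosing 6 integers — say the 6 even numbers 2, 4, …, 12 — takes one from each pair and avoids the property.
Choosing 7 forces two into the same pair by pigeonhole, and those are consecutive. So 7.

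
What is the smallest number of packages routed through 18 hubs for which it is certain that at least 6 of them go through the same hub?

There are 18 hubs acting as pigeonholes.
With 18 × 5 = 90 packages we could place exactly 5 in each, with no class reaching 6.
One more forces some class to hold 6, so 90 + 1 = 91.

91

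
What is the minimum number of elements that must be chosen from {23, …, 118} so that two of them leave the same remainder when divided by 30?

Use the pigeonhole principle on residue classes: group the integers by remainder mod 30; there are 30 residue classes, each nonempty in this range.
Choosing one from each class (30 integers) avoids any shared remainder.
One more choice must repeat a class, so two differ by a multiple of 30. Hence 30 + 1 = 31.

31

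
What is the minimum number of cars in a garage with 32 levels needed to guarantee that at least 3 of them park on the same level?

65

There are 32 levels acting as pigeonholes.
With 32 × 2 = 64 cars we could place exactly 2 in each, with no class reaching 3.
One more forces some class to hold 3, so 64 + 1 = 65.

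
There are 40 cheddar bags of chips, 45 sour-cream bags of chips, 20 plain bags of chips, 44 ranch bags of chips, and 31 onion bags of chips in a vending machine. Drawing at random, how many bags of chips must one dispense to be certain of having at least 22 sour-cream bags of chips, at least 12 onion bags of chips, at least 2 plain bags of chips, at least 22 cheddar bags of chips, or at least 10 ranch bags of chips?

Each of the 5 flavors has its own threshold; avoid all of them simultaneously.
The worst case stops just short of every target: 21 cheddar, 21 sour-cream, 1 plain, 9 ranch, 11 onion — 21 + 21 + 1 + 9 + 11 = 63 bags of chips.
One more bag of chips must push some flavor to its target, so 63 + 1 = 64.

64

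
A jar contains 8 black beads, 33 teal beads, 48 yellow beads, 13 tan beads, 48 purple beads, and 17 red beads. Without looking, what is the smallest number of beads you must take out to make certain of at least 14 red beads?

The worst case draws every non-red bead first: 8 + 33 + 48 + 13 + 48 = 150.
The next 14 draws are then forced to be red, giving 150 + 14 = 164.

164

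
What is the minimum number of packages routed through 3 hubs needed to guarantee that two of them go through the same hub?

There are 3 hubs acting as pigeonholes.
With 3 packages we could place one in each, avoiding any repeat.
One more forces some class to hold 2, so 3 + 1 = 4.

4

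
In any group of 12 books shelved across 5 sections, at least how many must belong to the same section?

3

If each of the 5 sections held at most 2, the total would be at most 5 × 2 = 10 < 12, a contradiction.
So at least one holds ⌈12/5⌉ = 3.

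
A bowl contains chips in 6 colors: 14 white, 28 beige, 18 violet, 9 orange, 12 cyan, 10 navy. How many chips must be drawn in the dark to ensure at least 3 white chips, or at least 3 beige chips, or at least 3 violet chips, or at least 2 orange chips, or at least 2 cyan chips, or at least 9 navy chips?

Each of the 6 colors has its own threshold; avoid all of them simultaneously.
The worst case stops just short of every target: 2 white, 2 beige, 2 violet, 1 orange, 1 cyan, 8 navy — 2 + 2 + 2 + 1 + 1 + 8 = 16 chips.
One more chip must push some color to its target, so 16 + 1 = 17.

17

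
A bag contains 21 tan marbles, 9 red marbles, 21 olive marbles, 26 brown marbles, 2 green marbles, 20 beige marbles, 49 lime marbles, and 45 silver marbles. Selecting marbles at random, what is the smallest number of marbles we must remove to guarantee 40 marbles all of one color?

178

In the worst case we take at most 39 of each color, but all 21 tan, all 9 red, all 21 olive, all 26 brown, all 2 green, and all 20 beige (fewer than 39), giving 21 + 9 + 21 + 26 + 2 + 20 + 39 + 39 = 177.
One more marble then forces some color to 40, so 177 + 1 = 178.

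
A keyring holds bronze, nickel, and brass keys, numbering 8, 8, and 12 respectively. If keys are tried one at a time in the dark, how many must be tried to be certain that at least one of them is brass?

The worst case draws every non-brass key first: 8 + 8 = 16.
The next draw is then forced to be brass, giving 16 + 1 = 17.

17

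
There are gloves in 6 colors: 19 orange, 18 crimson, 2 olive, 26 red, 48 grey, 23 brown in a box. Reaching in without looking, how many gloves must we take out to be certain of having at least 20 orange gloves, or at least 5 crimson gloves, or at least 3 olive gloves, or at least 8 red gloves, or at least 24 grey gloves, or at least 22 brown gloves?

77

Each of the 6 colors has its own threshold; avoid all of them simultaneously.
The worst case stops just short of every target: 19 orange, 4 crimson, 2 olive, 7 red, 23 grey, 21 brown — 19 + 4 + 2 + 7 + 23 + 21 = 76 gloves.
One more glove must push some color to its target, so 76 + 1 = 77.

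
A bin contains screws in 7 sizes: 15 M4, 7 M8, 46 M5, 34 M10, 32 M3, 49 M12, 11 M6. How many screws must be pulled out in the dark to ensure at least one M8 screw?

The worst case draws every non-M8 screw first: 15 + 46 + 34 + 32 + 49 + 11 = 187.
The next draw is then forced to be M8, giving 187 + 1 = 188.

188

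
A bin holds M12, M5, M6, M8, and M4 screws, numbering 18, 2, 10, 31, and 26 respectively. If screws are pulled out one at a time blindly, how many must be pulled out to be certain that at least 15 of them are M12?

The worst case draws every non-M12 screw first: 2 + 10 + 31 + 26 = 69.
The next 15 draws are then forced to be M12, giving 69 + 15 = 84.

84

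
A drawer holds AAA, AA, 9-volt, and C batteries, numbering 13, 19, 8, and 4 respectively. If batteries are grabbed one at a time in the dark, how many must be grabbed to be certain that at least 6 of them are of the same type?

20

Treat the 4 types as pigeonholes.
In the worst case we take at most 5 of each type, but all 4 C (fewer than 5), giving 5 + 5 + 5 + 4 = 19.
One more battery then forces some type to 6, so 19 + 1 = 20.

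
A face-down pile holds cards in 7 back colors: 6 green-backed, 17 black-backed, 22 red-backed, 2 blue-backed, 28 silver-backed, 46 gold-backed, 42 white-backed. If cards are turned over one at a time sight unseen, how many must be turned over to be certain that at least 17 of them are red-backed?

The worst case draws every non-red-backed card first: 6 + 17 + 2 + 28 + 46 + 42 = 141.
The next 17 draws are then forced to be red-backed, giving 141 + 17 = 158.

158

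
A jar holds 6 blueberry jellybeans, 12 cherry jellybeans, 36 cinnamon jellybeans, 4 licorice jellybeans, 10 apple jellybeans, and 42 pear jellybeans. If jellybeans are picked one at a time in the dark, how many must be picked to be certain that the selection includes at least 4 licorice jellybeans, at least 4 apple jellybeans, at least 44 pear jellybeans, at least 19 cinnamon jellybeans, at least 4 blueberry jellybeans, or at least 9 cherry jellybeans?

78

Each of the 6 flavors has its own threshold; avoid all of them simultaneously.
The worst case stops just short of every target: 3 blueberry, 8 cherry, 18 cinnamon, 3 licorice, 3 apple, all 42 pear — 3 + 8 + 18 + 3 + 3 + 42 = 77 jellybeans.
One more jellybean must push some flavor to its target, so 77 + 1 = 78.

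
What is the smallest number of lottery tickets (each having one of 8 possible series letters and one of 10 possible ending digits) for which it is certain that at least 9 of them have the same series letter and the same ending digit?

There are 8 × 10 = 80 (series letter, ending digit) combinations acting as pigeonholes.
With 80 × 8 = 640 lottery tickets we could place exactly 8 in each, with no (series letter, ending digit) pair reaching 9.
One more forces some (series letter, ending digit) pair to hold 9, so 640 + 1 = 641.

641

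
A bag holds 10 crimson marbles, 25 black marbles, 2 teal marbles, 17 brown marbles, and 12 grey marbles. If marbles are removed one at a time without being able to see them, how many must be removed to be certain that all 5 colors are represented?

The hardest color to obtain is teal: we could draw every other marble first — 66 − 2 = 64 marbles — without a single teal one.
The next draw must be teal, so 64 + 1 = 65.

65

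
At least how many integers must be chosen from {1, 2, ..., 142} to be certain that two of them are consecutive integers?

Partition {1, …, 142} into 71 pairs: {1,2}, {3,4}, …, {141,142}.
Choosing 71 integers — say the 71 even numbers 2, 4, …, 142 — takes one from each pair and avoids the property.
Choosing 72 forces two into the same pair by pigeonhole, and those are consecutive. So 72.

72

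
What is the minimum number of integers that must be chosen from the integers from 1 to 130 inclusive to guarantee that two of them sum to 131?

66

Partition {1, …, 130} into 65 pairs: {1,130}, {2,129}, …, {65,66}.
Choosing 65 integers — say the integers 1 through 65 — takes one from each pair and avoids the property.
Choosing 66 forces two into the same pair by pigeonhole, and those sum to 131. So 66.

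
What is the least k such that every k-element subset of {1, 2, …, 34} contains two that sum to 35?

18

Partition {1, …, 34} into 17 pairs: {1,34}, {2,33}, …, {17,18}.
Choosing 17 integers — say the integers 1 through 17 — takes one from each pair and avoids the property.
Choosing 18 forces two into the same pair by pigeonhole, and those sum to 35. So 18.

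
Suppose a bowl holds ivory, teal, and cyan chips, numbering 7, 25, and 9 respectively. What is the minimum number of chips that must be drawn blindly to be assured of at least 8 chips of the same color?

Treat the 3 colors as pigeonholes.
The worst case takes 7 chips of each color without reaching 8 of any: 3 × 7 = 21.
The next chip must bring some color to 8, so 21 + 1 = 22.

22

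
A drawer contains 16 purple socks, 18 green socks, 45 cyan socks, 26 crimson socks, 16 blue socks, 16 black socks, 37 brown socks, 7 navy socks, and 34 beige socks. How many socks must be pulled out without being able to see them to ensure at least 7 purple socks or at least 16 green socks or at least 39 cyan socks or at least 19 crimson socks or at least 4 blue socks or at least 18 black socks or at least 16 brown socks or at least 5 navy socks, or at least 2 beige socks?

117

Each of the 9 colors has its own threshold; avoid all of them simultaneously.
The worst case stops just short of every target: 6 purple, 15 green, 38 cyan, 18 crimson, 3 blue, all 16 black, 15 brown, 4 navy, 1 beige — 6 + 15 + 38 + 18 + 3 + 16 + 15 + 4 + 1 = 116 socks.
One more sock must push some color to its target, so 116 + 1 = 117.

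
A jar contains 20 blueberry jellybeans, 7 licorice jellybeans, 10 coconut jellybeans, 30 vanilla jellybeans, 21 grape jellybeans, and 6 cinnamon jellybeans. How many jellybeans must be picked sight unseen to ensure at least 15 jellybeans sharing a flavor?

66

Treat the 6 flavors as pigeonholes.
In the worst case we take at most 14 of each flavor, but all 7 licorice, all 10 coconut, and all 6 cinnamon (fewer than 14), giving 14 + 7 + 10 + 14 + 14 + 6 = 65.
One more jellybean then forces some flavor to 15, so 65 + 1 = 66.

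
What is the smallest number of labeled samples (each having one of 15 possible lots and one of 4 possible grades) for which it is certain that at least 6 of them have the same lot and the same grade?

There are 15 × 4 = 60 (lot, grade) combinations acting as pigeonholes.
With 60 × 5 = 300 labeled samples we could place exactly 5 in each, with no (lot, grade) pair reaching 6.
One more forces some (lot, grade) pair to hold 6, so 300 + 1 = 301.

301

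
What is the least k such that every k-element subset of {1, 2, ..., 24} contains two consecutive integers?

Partition {1, …, 24} into 12 pairs: {1,2}, {3,4}, …, {23,24}.
Choosing 12 integers — say the 12 even numbers 2, 4, …, 24 — takes one from each pair and avoids the property.
Choosing 13 forces two into the same pair by pigeonhole, and those are consecutive. So 13.

13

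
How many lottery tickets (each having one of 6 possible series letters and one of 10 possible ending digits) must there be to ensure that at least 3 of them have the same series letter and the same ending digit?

There are 6 × 10 = 60 (series letter, ending digit) combinations acting as pigeonholes.
With 60 × 2 = 120 lottery tickets we could place exactly 2 in each, with no (series letter, ending digit) pair reaching 3.
One more forces some (series letter, ending digit) pair to hold 3, so 120 + 1 = 121.

121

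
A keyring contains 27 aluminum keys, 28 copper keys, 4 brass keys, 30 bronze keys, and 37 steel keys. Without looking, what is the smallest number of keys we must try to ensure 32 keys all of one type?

In the worst case we take at most 31 of each type, but all 27 aluminum, all 28 copper, all 4 brass, and all 30 bronze (fewer than 31), giving 27 + 28 + 4 + 30 + 31 = 120.
One more key then forces some type to 32, so 120 + 1 = 121.

121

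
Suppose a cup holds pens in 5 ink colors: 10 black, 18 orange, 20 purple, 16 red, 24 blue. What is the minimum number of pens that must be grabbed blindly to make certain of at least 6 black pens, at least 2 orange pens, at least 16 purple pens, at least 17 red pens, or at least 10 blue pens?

The worst case stops just short of every target: 5 black, 1 orange, 15 purple, 16 red, 9 blue — 5 + 1 + 15 + 16 + 9 = 46 pens.
One more pen must push some ink color to its target, so 46 + 1 = 47.

47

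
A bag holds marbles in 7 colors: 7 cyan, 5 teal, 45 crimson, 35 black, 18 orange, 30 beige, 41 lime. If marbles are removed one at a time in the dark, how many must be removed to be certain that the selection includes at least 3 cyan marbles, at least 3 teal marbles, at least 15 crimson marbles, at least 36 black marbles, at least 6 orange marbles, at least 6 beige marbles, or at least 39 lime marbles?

The worst case stops just short of every target: 2 cyan, 2 teal, 14 crimson, 35 black, 5 orange, 5 beige, 38 lime — 2 + 2 + 14 + 35 + 5 + 5 + 38 = 101 marbles.
One more marble must push some color to its target, so 101 + 1 = 102.

102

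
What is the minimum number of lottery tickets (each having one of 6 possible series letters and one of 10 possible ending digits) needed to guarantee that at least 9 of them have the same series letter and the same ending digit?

481

There are 6 × 10 = 60 (series letter, ending digit) combinations acting as pigeonholes.
With 60 × 8 = 480 lottery tickets we could place exactly 8 in each, with no (series letter, ending digit) pair reaching 9.
One more forces some (series letter, ending digit) pair to hold 9, so 480 + 1 = 481.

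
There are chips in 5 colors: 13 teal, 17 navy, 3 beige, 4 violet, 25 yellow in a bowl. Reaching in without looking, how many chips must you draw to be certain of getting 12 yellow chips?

49

To avoid yellow chips as long as possible, exhaust the other 4 colors first.
The worst case draws every non-yellow chip first: 13 + 17 + 3 + 4 = 37.
The next 12 draws are then forced to be yellow, giving 37 + 12 = 49.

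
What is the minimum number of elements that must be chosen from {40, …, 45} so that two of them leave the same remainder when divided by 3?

Group the integers by remainder mod 3; there are 3 residue classes, each nonempty in this range.
Choosing one from each class (3 integers) avoids any shared remainder.
One more choice must repeat a class, so two differ by a multiple of 3. Hence 3 + 1 = 4.

4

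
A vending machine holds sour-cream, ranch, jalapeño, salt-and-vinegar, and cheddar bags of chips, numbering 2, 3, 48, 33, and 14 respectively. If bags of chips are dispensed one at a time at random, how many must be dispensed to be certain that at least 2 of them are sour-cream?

100

To avoid sour-cream bags of chips as long as possible, exhaust the other 4 flavors first.
The worst case draws every non-sour-cream bag of chips first: 3 + 48 + 33 + 14 = 98.
The next 2 draws are then forced to be sour-cream, giving 98 + 2 = 100.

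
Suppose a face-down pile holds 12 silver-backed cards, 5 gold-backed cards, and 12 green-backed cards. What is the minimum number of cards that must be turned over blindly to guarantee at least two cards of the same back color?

4

Treat the 3 back colors as pigeonholes.
The worst case takes 1 card of each back color without reaching 2 of any: 3 × 1 = 3.
The next card must bring some back color to 2, so 3 + 1 = 4.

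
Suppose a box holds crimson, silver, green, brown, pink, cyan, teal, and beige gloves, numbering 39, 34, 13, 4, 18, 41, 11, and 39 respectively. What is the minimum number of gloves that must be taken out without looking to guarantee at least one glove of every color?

The hardest color to obtain is brown: we could draw every other glove first — 199 − 4 = 195 gloves — without a single brown one.
The next draw must be brown, so 195 + 1 = 196.

196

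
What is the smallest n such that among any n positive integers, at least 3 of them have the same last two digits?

There are 100 possible two-digit endings acting as pigeonholes.
With 100 × 2 = 200 positive integers we could place exactly 2 in each, with no class reaching 3.
One more forces some class to hold 3, so 200 + 1 = 201.

201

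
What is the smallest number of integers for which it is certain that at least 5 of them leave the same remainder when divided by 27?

109

There are 27 residue classes modulo 27 acting as pigeonholes.
With 27 × 4 = 108 integers we could place exactly 4 in each, with no class reaching 5.
One more forces some class to hold 5, so 108 + 1 = 109.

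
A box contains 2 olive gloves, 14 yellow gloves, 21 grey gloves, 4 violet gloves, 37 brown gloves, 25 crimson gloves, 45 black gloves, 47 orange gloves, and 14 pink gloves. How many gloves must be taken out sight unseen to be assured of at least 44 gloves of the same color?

204

In the worst case we take at most 43 of each color, but all 2 olive, all 14 yellow, all 21 grey, all 4 violet, all 37 brown, all 25 crimson, and all 14 pink (fewer than 43), giving 2 + 14 + 21 + 4 + 37 + 25 + 43 + 43 + 14 = 203.
One more glove then forces some color to 44, so 203 + 1 = 204.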